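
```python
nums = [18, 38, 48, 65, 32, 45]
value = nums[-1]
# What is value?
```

nums has length 6. Negative index -1 maps to positive index 6 + (-1) = 5. nums[5] = 45.

45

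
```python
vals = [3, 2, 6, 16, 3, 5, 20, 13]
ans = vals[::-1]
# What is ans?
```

vals has length 8. The slice vals[::-1] selects indices [7, 6, 5, 4, 3, 2, 1, 0] (7->13, 6->20, 5->5, 4->3, 3->16, 2->6, 1->2, 0->3), giving [13, 20, 5, 3, 16, 6, 2, 3].

[13, 20, 5, 3, 16, 6, 2, 3]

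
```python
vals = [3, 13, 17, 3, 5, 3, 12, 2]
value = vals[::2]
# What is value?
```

vals has length 8. The slice vals[::2] selects indices [0, 2, 4, 6] (0->3, 2->17, 4->5, 6->12), giving [3, 17, 5, 12].

[3, 17, 5, 12]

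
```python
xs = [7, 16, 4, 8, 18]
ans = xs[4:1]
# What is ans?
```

xs has length 5. The slice xs[4:1] resolves to an empty index range, so the result is [].

[]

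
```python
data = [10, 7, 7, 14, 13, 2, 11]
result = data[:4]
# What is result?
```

data has length 7. The slice data[:4] selects indices [0, 1, 2, 3] (0->10, 1->7, 2->7, 3->14), giving [10, 7, 7, 14].

[10, 7, 7, 14]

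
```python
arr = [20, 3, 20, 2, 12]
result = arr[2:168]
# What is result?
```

arr has length 5. The slice arr[2:168] selects indices [2, 3, 4] (2->20, 3->2, 4->12), giving [20, 2, 12].

[20, 2, 12]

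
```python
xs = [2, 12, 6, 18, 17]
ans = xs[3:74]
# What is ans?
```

xs has length 5. The slice xs[3:74] selects indices [3, 4] (3->18, 4->17), giving [18, 17].

[18, 17]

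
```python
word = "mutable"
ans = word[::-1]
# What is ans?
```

word has length 7. The slice word[::-1] selects indices [6, 5, 4, 3, 2, 1, 0] (6->'e', 5->'l', 4->'b', 3->'a', 2->'t', 1->'u', 0->'m'), giving 'elbatum'.

'elbatum'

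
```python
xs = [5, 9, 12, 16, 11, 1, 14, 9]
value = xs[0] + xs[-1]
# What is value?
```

xs has length 8. xs[0] = 5.
xs has length 8. Negative index -1 maps to positive index 8 + (-1) = 7. xs[7] = 9.
Sum: 5 + 9 = 14.

14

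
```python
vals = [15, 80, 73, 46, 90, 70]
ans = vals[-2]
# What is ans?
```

vals has length 6. Negative index -2 maps to positive index 6 + (-2) = 4. vals[4] = 90.

90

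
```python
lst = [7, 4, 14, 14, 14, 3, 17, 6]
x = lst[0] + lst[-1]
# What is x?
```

lst has length 8. lst[0] = 7.
lst has length 8. Negative index -1 maps to positive index 8 + (-1) = 7. lst[7] = 6.
Sum: 7 + 6 = 13.

13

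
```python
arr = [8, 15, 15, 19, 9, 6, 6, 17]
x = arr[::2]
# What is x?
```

arr has length 8. The slice arr[::2] selects indices [0, 2, 4, 6] (0->8, 2->15, 4->9, 6->6), giving [8, 15, 9, 6].

[8, 15, 9, 6]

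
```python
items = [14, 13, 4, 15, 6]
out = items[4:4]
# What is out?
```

items has length 5. The slice items[4:4] resolves to an empty index range, so the result is [].

[]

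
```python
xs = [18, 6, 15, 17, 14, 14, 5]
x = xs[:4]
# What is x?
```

xs has length 7. The slice xs[:4] selects indices [0, 1, 2, 3] (0->18, 1->6, 2->15, 3->17), giving [18, 6, 15, 17].

[18, 6, 15, 17]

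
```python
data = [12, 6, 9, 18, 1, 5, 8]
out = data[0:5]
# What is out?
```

data has length 7. The slice data[0:5] selects indices [0, 1, 2, 3, 4] (0->12, 1->6, 2->9, 3->18, 4->1), giving [12, 6, 9, 18, 1].

[12, 6, 9, 18, 1]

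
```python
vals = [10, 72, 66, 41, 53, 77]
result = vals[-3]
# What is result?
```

vals has length 6. Negative index -3 maps to positive index 6 + (-3) = 3. vals[3] = 41.

41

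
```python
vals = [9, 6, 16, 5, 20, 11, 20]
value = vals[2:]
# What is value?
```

vals has length 7. The slice vals[2:] selects indices [2, 3, 4, 5, 6] (2->16, 3->5, 4->20, 5->11, 6->20), giving [16, 5, 20, 11, 20].

[16, 5, 20, 11, 20]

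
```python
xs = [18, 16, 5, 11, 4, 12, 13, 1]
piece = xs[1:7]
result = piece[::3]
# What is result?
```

xs has length 8. The slice xs[1:7] selects indices [1, 2, 3, 4, 5, 6] (1->16, 2->5, 3->11, 4->4, 5->12, 6->13), giving [16, 5, 11, 4, 12, 13]. So piece = [16, 5, 11, 4, 12, 13]. piece has length 6. The slice piece[::3] selects indices [0, 3] (0->16, 3->4), giving [16, 4].

[16, 4]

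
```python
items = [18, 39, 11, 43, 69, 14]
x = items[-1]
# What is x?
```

items has length 6. Negative index -1 maps to positive index 6 + (-1) = 5. items[5] = 14.

14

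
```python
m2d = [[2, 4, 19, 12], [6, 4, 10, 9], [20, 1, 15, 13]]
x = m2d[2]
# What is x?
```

m2d has 3 rows. Row 2 is [20, 1, 15, 13].

[20, 1, 15, 13]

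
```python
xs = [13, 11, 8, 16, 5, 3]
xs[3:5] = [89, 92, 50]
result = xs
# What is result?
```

xs starts as [13, 11, 8, 16, 5, 3] (length 6). The slice xs[3:5] covers indices [3, 4] with values [16, 5]. Replacing that slice with [89, 92, 50] (different length) produces [13, 11, 8, 89, 92, 50, 3].

[13, 11, 8, 89, 92, 50, 3]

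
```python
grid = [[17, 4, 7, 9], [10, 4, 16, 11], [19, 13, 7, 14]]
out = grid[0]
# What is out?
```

grid has 3 rows. Row 0 is [17, 4, 7, 9].

[17, 4, 7, 9]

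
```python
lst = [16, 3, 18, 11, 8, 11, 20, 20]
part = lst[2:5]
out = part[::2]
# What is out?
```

lst has length 8. The slice lst[2:5] selects indices [2, 3, 4] (2->18, 3->11, 4->8), giving [18, 11, 8]. So part = [18, 11, 8]. part has length 3. The slice part[::2] selects indices [0, 2] (0->18, 2->8), giving [18, 8].

[18, 8]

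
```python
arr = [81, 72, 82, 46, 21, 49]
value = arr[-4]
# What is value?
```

arr has length 6. Negative index -4 maps to positive index 6 + (-4) = 2. arr[2] = 82.

82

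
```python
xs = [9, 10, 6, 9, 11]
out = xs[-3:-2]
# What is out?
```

xs has length 5. The slice xs[-3:-2] selects indices [2] (2->6), giving [6].

[6]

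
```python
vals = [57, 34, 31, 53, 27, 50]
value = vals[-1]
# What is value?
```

vals has length 6. Negative index -1 maps to positive index 6 + (-1) = 5. vals[5] = 50.

50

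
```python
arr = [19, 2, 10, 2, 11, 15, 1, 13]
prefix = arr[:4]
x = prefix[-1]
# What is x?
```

arr has length 8. The slice arr[:4] selects indices [0, 1, 2, 3] (0->19, 1->2, 2->10, 3->2), giving [19, 2, 10, 2]. So prefix = [19, 2, 10, 2]. Then prefix[-1] = 2.

2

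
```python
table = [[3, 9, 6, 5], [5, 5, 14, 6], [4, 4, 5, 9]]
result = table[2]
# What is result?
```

table has 3 rows. Row 2 is [4, 4, 5, 9].

[4, 4, 5, 9]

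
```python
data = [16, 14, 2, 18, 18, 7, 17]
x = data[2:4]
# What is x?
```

data has length 7. The slice data[2:4] selects indices [2, 3] (2->2, 3->18), giving [2, 18].

[2, 18]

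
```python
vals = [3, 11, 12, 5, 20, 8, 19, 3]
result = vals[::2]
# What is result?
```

vals has length 8. The slice vals[::2] selects indices [0, 2, 4, 6] (0->3, 2->12, 4->20, 6->19), giving [3, 12, 20, 19].

[3, 12, 20, 19]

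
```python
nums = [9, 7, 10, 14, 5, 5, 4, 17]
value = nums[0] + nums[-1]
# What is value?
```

nums has length 8. nums[0] = 9.
nums has length 8. Negative index -1 maps to positive index 8 + (-1) = 7. nums[7] = 17.
Sum: 9 + 17 = 26.

26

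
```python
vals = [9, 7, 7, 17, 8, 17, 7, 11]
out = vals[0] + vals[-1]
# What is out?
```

vals has length 8. vals[0] = 9.
vals has length 8. Negative index -1 maps to positive index 8 + (-1) = 7. vals[7] = 11.
Sum: 9 + 11 = 20.

20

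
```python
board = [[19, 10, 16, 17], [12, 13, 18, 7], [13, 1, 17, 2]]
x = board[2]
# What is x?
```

board has 3 rows. Row 2 is [13, 1, 17, 2].

[13, 1, 17, 2]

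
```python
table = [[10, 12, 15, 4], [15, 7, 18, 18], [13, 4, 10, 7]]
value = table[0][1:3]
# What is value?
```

table[0] = [10, 12, 15, 4]. table[0] has length 4. The slice table[0][1:3] selects indices [1, 2] (1->12, 2->15), giving [12, 15].

[12, 15]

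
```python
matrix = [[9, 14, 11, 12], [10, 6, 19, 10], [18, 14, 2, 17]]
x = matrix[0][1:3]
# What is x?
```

matrix[0] = [9, 14, 11, 12]. matrix[0] has length 4. The slice matrix[0][1:3] selects indices [1, 2] (1->14, 2->11), giving [14, 11].

[14, 11]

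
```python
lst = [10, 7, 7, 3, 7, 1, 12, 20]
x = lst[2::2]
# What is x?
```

lst has length 8. The slice lst[2::2] selects indices [2, 4, 6] (2->7, 4->7, 6->12), giving [7, 7, 12].

[7, 7, 12]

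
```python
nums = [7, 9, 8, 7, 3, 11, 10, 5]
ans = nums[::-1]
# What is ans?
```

nums has length 8. The slice nums[::-1] selects indices [7, 6, 5, 4, 3, 2, 1, 0] (7->5, 6->10, 5->11, 4->3, 3->7, 2->8, 1->9, 0->7), giving [5, 10, 11, 3, 7, 8, 9, 7].

[5, 10, 11, 3, 7, 8, 9, 7]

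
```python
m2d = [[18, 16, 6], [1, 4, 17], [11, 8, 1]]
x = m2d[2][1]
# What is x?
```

m2d[2] = [11, 8, 1]. Taking column 1 of that row yields 8.

8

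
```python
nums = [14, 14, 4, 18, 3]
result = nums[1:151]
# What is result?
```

nums has length 5. The slice nums[1:151] selects indices [1, 2, 3, 4] (1->14, 2->4, 3->18, 4->3), giving [14, 4, 18, 3].

[14, 4, 18, 3]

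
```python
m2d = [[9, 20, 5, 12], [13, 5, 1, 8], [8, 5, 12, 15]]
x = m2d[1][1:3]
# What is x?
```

m2d[1] = [13, 5, 1, 8]. m2d[1] has length 4. The slice m2d[1][1:3] selects indices [1, 2] (1->5, 2->1), giving [5, 1].

[5, 1]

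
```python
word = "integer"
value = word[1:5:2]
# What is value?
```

word has length 7. The slice word[1:5:2] selects indices [1, 3] (1->'n', 3->'e'), giving 'ne'.

'ne'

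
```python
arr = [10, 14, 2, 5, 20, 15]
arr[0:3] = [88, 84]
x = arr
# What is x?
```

arr starts as [10, 14, 2, 5, 20, 15] (length 6). The slice arr[0:3] covers indices [0, 1, 2] with values [10, 14, 2]. Replacing that slice with [88, 84] (different length) produces [88, 84, 5, 20, 15].

[88, 84, 5, 20, 15]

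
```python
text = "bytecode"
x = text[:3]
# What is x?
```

text has length 8. The slice text[:3] selects indices [0, 1, 2] (0->'b', 1->'y', 2->'t'), giving 'byt'.

'byt'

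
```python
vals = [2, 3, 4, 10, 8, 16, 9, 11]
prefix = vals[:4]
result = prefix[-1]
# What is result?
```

vals has length 8. The slice vals[:4] selects indices [0, 1, 2, 3] (0->2, 1->3, 2->4, 3->10), giving [2, 3, 4, 10]. So prefix = [2, 3, 4, 10]. Then prefix[-1] = 10.

10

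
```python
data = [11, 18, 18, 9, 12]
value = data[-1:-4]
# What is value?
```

data has length 5. The slice data[-1:-4] resolves to an empty index range, so the result is [].

[]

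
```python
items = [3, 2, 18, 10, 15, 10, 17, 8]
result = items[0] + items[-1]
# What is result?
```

items has length 8. items[0] = 3.
items has length 8. Negative index -1 maps to positive index 8 + (-1) = 7. items[7] = 8.
Sum: 3 + 8 = 11.

11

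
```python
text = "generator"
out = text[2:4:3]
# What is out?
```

text has length 9. The slice text[2:4:3] selects indices [2] (2->'n'), giving 'n'.

'n'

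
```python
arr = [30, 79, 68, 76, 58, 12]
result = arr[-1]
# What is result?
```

arr has length 6. Negative index -1 maps to positive index 6 + (-1) = 5. arr[5] = 12.

12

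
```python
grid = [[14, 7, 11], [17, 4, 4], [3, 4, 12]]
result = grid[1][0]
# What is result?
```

grid[1] = [17, 4, 4]. Taking column 0 of that row yields 17.

17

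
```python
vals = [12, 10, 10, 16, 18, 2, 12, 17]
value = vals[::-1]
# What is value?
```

vals has length 8. The slice vals[::-1] selects indices [7, 6, 5, 4, 3, 2, 1, 0] (7->17, 6->12, 5->2, 4->18, 3->16, 2->10, 1->10, 0->12), giving [17, 12, 2, 18, 16, 10, 10, 12].

[17, 12, 2, 18, 16, 10, 10, 12]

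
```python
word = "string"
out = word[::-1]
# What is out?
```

word has length 6. The slice word[::-1] selects indices [5, 4, 3, 2, 1, 0] (5->'g', 4->'n', 3->'i', 2->'r', 1->'t', 0->'s'), giving 'gnirts'.

'gnirts'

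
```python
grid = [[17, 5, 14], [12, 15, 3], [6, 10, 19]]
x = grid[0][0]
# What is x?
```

grid[0] = [17, 5, 14]. Taking column 0 of that row yields 17.

17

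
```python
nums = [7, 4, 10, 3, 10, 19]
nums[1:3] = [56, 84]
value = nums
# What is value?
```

nums starts as [7, 4, 10, 3, 10, 19] (length 6). The slice nums[1:3] covers indices [1, 2] with values [4, 10]. Replacing that slice with [56, 84] (same length) produces [7, 56, 84, 3, 10, 19].

[7, 56, 84, 3, 10, 19]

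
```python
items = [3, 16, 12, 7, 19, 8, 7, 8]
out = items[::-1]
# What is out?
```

items has length 8. The slice items[::-1] selects indices [7, 6, 5, 4, 3, 2, 1, 0] (7->8, 6->7, 5->8, 4->19, 3->7, 2->12, 1->16, 0->3), giving [8, 7, 8, 19, 7, 12, 16, 3].

[8, 7, 8, 19, 7, 12, 16, 3]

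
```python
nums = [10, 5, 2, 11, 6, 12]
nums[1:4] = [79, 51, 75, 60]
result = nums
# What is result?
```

nums starts as [10, 5, 2, 11, 6, 12] (length 6). The slice nums[1:4] covers indices [1, 2, 3] with values [5, 2, 11]. Replacing that slice with [79, 51, 75, 60] (different length) produces [10, 79, 51, 75, 60, 6, 12].

[10, 79, 51, 75, 60, 6, 12]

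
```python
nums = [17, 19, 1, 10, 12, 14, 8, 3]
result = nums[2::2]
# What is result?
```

nums has length 8. The slice nums[2::2] selects indices [2, 4, 6] (2->1, 4->12, 6->8), giving [1, 12, 8].

[1, 12, 8]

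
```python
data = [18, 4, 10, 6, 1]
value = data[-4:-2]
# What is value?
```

data has length 5. The slice data[-4:-2] selects indices [1, 2] (1->4, 2->10), giving [4, 10].

[4, 10]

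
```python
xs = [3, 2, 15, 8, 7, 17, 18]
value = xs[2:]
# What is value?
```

xs has length 7. The slice xs[2:] selects indices [2, 3, 4, 5, 6] (2->15, 3->8, 4->7, 5->17, 6->18), giving [15, 8, 7, 17, 18].

[15, 8, 7, 17, 18]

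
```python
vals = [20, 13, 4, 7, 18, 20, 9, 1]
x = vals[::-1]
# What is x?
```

vals has length 8. The slice vals[::-1] selects indices [7, 6, 5, 4, 3, 2, 1, 0] (7->1, 6->9, 5->20, 4->18, 3->7, 2->4, 1->13, 0->20), giving [1, 9, 20, 18, 7, 4, 13, 20].

[1, 9, 20, 18, 7, 4, 13, 20]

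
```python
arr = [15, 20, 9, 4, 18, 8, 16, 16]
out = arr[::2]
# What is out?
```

arr has length 8. The slice arr[::2] selects indices [0, 2, 4, 6] (0->15, 2->9, 4->18, 6->16), giving [15, 9, 18, 16].

[15, 9, 18, 16]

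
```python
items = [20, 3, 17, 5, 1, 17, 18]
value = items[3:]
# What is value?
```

items has length 7. The slice items[3:] selects indices [3, 4, 5, 6] (3->5, 4->1, 5->17, 6->18), giving [5, 1, 17, 18].

[5, 1, 17, 18]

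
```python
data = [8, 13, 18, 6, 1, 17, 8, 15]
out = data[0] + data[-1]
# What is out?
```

data has length 8. data[0] = 8.
data has length 8. Negative index -1 maps to positive index 8 + (-1) = 7. data[7] = 15.
Sum: 8 + 15 = 23.

23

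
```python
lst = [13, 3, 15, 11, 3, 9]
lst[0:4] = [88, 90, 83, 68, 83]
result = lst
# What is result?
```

lst starts as [13, 3, 15, 11, 3, 9] (length 6). The slice lst[0:4] covers indices [0, 1, 2, 3] with values [13, 3, 15, 11]. Replacing that slice with [88, 90, 83, 68, 83] (different length) produces [88, 90, 83, 68, 83, 3, 9].

[88, 90, 83, 68, 83, 3, 9]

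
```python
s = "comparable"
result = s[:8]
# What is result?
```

s has length 10. The slice s[:8] selects indices [0, 1, 2, 3, 4, 5, 6, 7] (0->'c', 1->'o', 2->'m', 3->'p', 4->'a', 5->'r', 6->'a', 7->'b'), giving 'comparab'.

'comparab'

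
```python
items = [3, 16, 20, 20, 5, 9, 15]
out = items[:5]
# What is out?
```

items has length 7. The slice items[:5] selects indices [0, 1, 2, 3, 4] (0->3, 1->16, 2->20, 3->20, 4->5), giving [3, 16, 20, 20, 5].

[3, 16, 20, 20, 5]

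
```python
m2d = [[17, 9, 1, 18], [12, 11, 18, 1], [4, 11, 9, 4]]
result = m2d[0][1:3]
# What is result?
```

m2d[0] = [17, 9, 1, 18]. m2d[0] has length 4. The slice m2d[0][1:3] selects indices [1, 2] (1->9, 2->1), giving [9, 1].

[9, 1]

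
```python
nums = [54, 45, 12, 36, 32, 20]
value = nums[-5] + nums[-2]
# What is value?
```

nums has length 6. Negative index -5 maps to positive index 6 + (-5) = 1. nums[1] = 45.
nums has length 6. Negative index -2 maps to positive index 6 + (-2) = 4. nums[4] = 32.
Sum: 45 + 32 = 77.

77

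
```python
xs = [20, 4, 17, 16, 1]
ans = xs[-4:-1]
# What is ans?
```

xs has length 5. The slice xs[-4:-1] selects indices [1, 2, 3] (1->4, 2->17, 3->16), giving [4, 17, 16].

[4, 17, 16]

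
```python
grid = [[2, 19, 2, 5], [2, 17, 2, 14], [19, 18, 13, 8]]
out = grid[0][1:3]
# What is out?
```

grid[0] = [2, 19, 2, 5]. grid[0] has length 4. The slice grid[0][1:3] selects indices [1, 2] (1->19, 2->2), giving [19, 2].

[19, 2]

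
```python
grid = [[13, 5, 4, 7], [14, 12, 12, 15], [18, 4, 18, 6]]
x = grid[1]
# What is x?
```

grid has 3 rows. Row 1 is [14, 12, 12, 15].

[14, 12, 12, 15]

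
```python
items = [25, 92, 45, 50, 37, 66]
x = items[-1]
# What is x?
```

items has length 6. Negative index -1 maps to positive index 6 + (-1) = 5. items[5] = 66.

66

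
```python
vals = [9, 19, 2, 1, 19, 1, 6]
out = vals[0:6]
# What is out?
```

vals has length 7. The slice vals[0:6] selects indices [0, 1, 2, 3, 4, 5] (0->9, 1->19, 2->2, 3->1, 4->19, 5->1), giving [9, 19, 2, 1, 19, 1].

[9, 19, 2, 1, 19, 1]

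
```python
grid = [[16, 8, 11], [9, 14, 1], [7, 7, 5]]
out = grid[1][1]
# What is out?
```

grid[1] = [9, 14, 1]. Taking column 1 of that row yields 14.

14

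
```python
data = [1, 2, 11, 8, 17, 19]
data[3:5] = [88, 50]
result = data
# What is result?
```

data starts as [1, 2, 11, 8, 17, 19] (length 6). The slice data[3:5] covers indices [3, 4] with values [8, 17]. Replacing that slice with [88, 50] (same length) produces [1, 2, 11, 88, 50, 19].

[1, 2, 11, 88, 50, 19]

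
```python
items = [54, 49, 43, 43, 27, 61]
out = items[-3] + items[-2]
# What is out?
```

items has length 6. Negative index -3 maps to positive index 6 + (-3) = 3. items[3] = 43.
items has length 6. Negative index -2 maps to positive index 6 + (-2) = 4. items[4] = 27.
Sum: 43 + 27 = 70.

70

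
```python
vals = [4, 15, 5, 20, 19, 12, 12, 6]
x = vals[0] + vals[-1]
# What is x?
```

vals has length 8. vals[0] = 4.
vals has length 8. Negative index -1 maps to positive index 8 + (-1) = 7. vals[7] = 6.
Sum: 4 + 6 = 10.

10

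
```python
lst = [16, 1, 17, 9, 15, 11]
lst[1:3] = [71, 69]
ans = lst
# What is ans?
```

lst starts as [16, 1, 17, 9, 15, 11] (length 6). The slice lst[1:3] covers indices [1, 2] with values [1, 17]. Replacing that slice with [71, 69] (same length) produces [16, 71, 69, 9, 15, 11].

[16, 71, 69, 9, 15, 11]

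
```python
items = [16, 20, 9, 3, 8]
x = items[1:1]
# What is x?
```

items has length 5. The slice items[1:1] resolves to an empty index range, so the result is [].

[]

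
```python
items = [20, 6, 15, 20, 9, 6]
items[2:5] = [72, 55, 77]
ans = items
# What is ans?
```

items starts as [20, 6, 15, 20, 9, 6] (length 6). The slice items[2:5] covers indices [2, 3, 4] with values [15, 20, 9]. Replacing that slice with [72, 55, 77] (same length) produces [20, 6, 72, 55, 77, 6].

[20, 6, 72, 55, 77, 6]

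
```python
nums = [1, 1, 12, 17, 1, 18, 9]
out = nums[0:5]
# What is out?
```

nums has length 7. The slice nums[0:5] selects indices [0, 1, 2, 3, 4] (0->1, 1->1, 2->12, 3->17, 4->1), giving [1, 1, 12, 17, 1].

[1, 1, 12, 17, 1]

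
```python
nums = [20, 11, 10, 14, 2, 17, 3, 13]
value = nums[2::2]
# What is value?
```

nums has length 8. The slice nums[2::2] selects indices [2, 4, 6] (2->10, 4->2, 6->3), giving [10, 2, 3].

[10, 2, 3]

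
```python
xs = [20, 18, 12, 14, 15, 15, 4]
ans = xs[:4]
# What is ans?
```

xs has length 7. The slice xs[:4] selects indices [0, 1, 2, 3] (0->20, 1->18, 2->12, 3->14), giving [20, 18, 12, 14].

[20, 18, 12, 14]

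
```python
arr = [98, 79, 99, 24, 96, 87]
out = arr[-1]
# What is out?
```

arr has length 6. Negative index -1 maps to positive index 6 + (-1) = 5. arr[5] = 87.

87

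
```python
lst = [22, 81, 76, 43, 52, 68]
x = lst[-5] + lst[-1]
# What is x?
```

lst has length 6. Negative index -5 maps to positive index 6 + (-5) = 1. lst[1] = 81.
lst has length 6. Negative index -1 maps to positive index 6 + (-1) = 5. lst[5] = 68.
Sum: 81 + 68 = 149.

149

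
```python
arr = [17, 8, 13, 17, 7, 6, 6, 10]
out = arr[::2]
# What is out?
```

arr has length 8. The slice arr[::2] selects indices [0, 2, 4, 6] (0->17, 2->13, 4->7, 6->6), giving [17, 13, 7, 6].

[17, 13, 7, 6]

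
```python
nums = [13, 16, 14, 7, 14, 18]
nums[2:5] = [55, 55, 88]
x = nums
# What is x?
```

nums starts as [13, 16, 14, 7, 14, 18] (length 6). The slice nums[2:5] covers indices [2, 3, 4] with values [14, 7, 14]. Replacing that slice with [55, 55, 88] (same length) produces [13, 16, 55, 55, 88, 18].

[13, 16, 55, 55, 88, 18]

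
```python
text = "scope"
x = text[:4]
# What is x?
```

text has length 5. The slice text[:4] selects indices [0, 1, 2, 3] (0->'s', 1->'c', 2->'o', 3->'p'), giving 'scop'.

'scop'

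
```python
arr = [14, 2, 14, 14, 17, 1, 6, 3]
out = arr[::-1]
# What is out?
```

arr has length 8. The slice arr[::-1] selects indices [7, 6, 5, 4, 3, 2, 1, 0] (7->3, 6->6, 5->1, 4->17, 3->14, 2->14, 1->2, 0->14), giving [3, 6, 1, 17, 14, 14, 2, 14].

[3, 6, 1, 17, 14, 14, 2, 14]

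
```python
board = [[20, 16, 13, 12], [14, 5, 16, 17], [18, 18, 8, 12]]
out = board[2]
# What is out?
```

board has 3 rows. Row 2 is [18, 18, 8, 12].

[18, 18, 8, 12]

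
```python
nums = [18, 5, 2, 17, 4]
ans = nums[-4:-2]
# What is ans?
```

nums has length 5. The slice nums[-4:-2] selects indices [1, 2] (1->5, 2->2), giving [5, 2].

[5, 2]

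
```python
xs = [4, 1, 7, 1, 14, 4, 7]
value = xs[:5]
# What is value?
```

xs has length 7. The slice xs[:5] selects indices [0, 1, 2, 3, 4] (0->4, 1->1, 2->7, 3->1, 4->14), giving [4, 1, 7, 1, 14].

[4, 1, 7, 1, 14]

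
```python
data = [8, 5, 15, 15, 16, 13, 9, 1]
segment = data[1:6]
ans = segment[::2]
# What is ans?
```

data has length 8. The slice data[1:6] selects indices [1, 2, 3, 4, 5] (1->5, 2->15, 3->15, 4->16, 5->13), giving [5, 15, 15, 16, 13]. So segment = [5, 15, 15, 16, 13]. segment has length 5. The slice segment[::2] selects indices [0, 2, 4] (0->5, 2->15, 4->13), giving [5, 15, 13].

[5, 15, 13]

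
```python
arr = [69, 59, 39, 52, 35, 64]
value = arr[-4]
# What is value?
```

arr has length 6. Negative index -4 maps to positive index 6 + (-4) = 2. arr[2] = 39.

39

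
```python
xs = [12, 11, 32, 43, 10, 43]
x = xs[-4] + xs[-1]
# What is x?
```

xs has length 6. Negative index -4 maps to positive index 6 + (-4) = 2. xs[2] = 32.
xs has length 6. Negative index -1 maps to positive index 6 + (-1) = 5. xs[5] = 43.
Sum: 32 + 43 = 75.

75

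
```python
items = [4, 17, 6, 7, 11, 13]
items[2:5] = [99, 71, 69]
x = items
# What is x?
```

items starts as [4, 17, 6, 7, 11, 13] (length 6). The slice items[2:5] covers indices [2, 3, 4] with values [6, 7, 11]. Replacing that slice with [99, 71, 69] (same length) produces [4, 17, 99, 71, 69, 13].

[4, 17, 99, 71, 69, 13]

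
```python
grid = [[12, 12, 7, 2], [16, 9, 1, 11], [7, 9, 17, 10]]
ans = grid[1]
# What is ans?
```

grid has 3 rows. Row 1 is [16, 9, 1, 11].

[16, 9, 1, 11]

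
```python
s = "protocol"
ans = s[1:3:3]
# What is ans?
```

s has length 8. The slice s[1:3:3] selects indices [1] (1->'r'), giving 'r'.

'r'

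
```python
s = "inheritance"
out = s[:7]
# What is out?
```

s has length 11. The slice s[:7] selects indices [0, 1, 2, 3, 4, 5, 6] (0->'i', 1->'n', 2->'h', 3->'e', 4->'r', 5->'i', 6->'t'), giving 'inherit'.

'inherit'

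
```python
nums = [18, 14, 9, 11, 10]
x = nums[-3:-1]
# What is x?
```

nums has length 5. The slice nums[-3:-1] selects indices [2, 3] (2->9, 3->11), giving [9, 11].

[9, 11]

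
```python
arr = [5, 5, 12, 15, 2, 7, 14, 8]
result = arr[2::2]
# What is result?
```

arr has length 8. The slice arr[2::2] selects indices [2, 4, 6] (2->12, 4->2, 6->14), giving [12, 2, 14].

[12, 2, 14]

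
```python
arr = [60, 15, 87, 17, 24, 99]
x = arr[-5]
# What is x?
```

arr has length 6. Negative index -5 maps to positive index 6 + (-5) = 1. arr[1] = 15.

15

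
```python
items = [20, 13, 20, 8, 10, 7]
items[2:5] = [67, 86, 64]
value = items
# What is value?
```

items starts as [20, 13, 20, 8, 10, 7] (length 6). The slice items[2:5] covers indices [2, 3, 4] with values [20, 8, 10]. Replacing that slice with [67, 86, 64] (same length) produces [20, 13, 67, 86, 64, 7].

[20, 13, 67, 86, 64, 7]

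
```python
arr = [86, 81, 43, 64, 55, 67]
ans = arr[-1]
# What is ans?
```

arr has length 6. Negative index -1 maps to positive index 6 + (-1) = 5. arr[5] = 67.

67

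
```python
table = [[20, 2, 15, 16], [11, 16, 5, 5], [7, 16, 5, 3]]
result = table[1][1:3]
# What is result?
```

table[1] = [11, 16, 5, 5]. table[1] has length 4. The slice table[1][1:3] selects indices [1, 2] (1->16, 2->5), giving [16, 5].

[16, 5]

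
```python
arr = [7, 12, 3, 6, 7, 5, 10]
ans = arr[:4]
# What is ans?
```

arr has length 7. The slice arr[:4] selects indices [0, 1, 2, 3] (0->7, 1->12, 2->3, 3->6), giving [7, 12, 3, 6].

[7, 12, 3, 6]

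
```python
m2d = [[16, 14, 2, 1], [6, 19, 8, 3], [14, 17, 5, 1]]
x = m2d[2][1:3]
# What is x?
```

m2d[2] = [14, 17, 5, 1]. m2d[2] has length 4. The slice m2d[2][1:3] selects indices [1, 2] (1->17, 2->5), giving [17, 5].

[17, 5]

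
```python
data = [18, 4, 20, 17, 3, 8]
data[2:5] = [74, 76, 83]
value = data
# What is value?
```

data starts as [18, 4, 20, 17, 3, 8] (length 6). The slice data[2:5] covers indices [2, 3, 4] with values [20, 17, 3]. Replacing that slice with [74, 76, 83] (same length) produces [18, 4, 74, 76, 83, 8].

[18, 4, 74, 76, 83, 8]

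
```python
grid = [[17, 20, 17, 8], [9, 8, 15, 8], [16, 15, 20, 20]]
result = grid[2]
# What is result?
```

grid has 3 rows. Row 2 is [16, 15, 20, 20].

[16, 15, 20, 20]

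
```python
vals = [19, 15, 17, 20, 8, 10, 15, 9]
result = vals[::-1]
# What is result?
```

vals has length 8. The slice vals[::-1] selects indices [7, 6, 5, 4, 3, 2, 1, 0] (7->9, 6->15, 5->10, 4->8, 3->20, 2->17, 1->15, 0->19), giving [9, 15, 10, 8, 20, 17, 15, 19].

[9, 15, 10, 8, 20, 17, 15, 19]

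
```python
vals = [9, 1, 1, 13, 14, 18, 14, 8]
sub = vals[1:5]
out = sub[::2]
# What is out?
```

vals has length 8. The slice vals[1:5] selects indices [1, 2, 3, 4] (1->1, 2->1, 3->13, 4->14), giving [1, 1, 13, 14]. So sub = [1, 1, 13, 14]. sub has length 4. The slice sub[::2] selects indices [0, 2] (0->1, 2->13), giving [1, 13].

[1, 13]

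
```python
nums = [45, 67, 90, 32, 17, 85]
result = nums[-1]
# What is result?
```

nums has length 6. Negative index -1 maps to positive index 6 + (-1) = 5. nums[5] = 85.

85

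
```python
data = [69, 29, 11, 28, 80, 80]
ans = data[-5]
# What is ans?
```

data has length 6. Negative index -5 maps to positive index 6 + (-5) = 1. data[1] = 29.

29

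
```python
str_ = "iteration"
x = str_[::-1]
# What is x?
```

str_ has length 9. The slice str_[::-1] selects indices [8, 7, 6, 5, 4, 3, 2, 1, 0] (8->'n', 7->'o', 6->'i', 5->'t', 4->'a', 3->'r', 2->'e', 1->'t', 0->'i'), giving 'noitareti'.

'noitareti'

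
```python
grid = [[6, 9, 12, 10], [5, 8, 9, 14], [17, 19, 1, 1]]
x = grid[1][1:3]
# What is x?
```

grid[1] = [5, 8, 9, 14]. grid[1] has length 4. The slice grid[1][1:3] selects indices [1, 2] (1->8, 2->9), giving [8, 9].

[8, 9]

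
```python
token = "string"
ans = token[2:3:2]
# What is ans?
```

token has length 6. The slice token[2:3:2] selects indices [2] (2->'r'), giving 'r'.

'r'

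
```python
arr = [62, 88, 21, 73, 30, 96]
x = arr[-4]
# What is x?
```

arr has length 6. Negative index -4 maps to positive index 6 + (-4) = 2. arr[2] = 21.

21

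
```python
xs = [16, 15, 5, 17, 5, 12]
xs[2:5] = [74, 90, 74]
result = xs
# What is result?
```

xs starts as [16, 15, 5, 17, 5, 12] (length 6). The slice xs[2:5] covers indices [2, 3, 4] with values [5, 17, 5]. Replacing that slice with [74, 90, 74] (same length) produces [16, 15, 74, 90, 74, 12].

[16, 15, 74, 90, 74, 12]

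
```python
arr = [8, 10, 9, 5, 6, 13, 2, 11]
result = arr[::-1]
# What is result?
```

arr has length 8. The slice arr[::-1] selects indices [7, 6, 5, 4, 3, 2, 1, 0] (7->11, 6->2, 5->13, 4->6, 3->5, 2->9, 1->10, 0->8), giving [11, 2, 13, 6, 5, 9, 10, 8].

[11, 2, 13, 6, 5, 9, 10, 8]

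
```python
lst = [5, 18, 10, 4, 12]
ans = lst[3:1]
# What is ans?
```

lst has length 5. The slice lst[3:1] resolves to an empty index range, so the result is [].

[]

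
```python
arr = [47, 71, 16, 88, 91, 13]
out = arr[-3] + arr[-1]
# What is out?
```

arr has length 6. Negative index -3 maps to positive index 6 + (-3) = 3. arr[3] = 88.
arr has length 6. Negative index -1 maps to positive index 6 + (-1) = 5. arr[5] = 13.
Sum: 88 + 13 = 101.

101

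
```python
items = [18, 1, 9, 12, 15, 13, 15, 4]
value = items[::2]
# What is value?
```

items has length 8. The slice items[::2] selects indices [0, 2, 4, 6] (0->18, 2->9, 4->15, 6->15), giving [18, 9, 15, 15].

[18, 9, 15, 15]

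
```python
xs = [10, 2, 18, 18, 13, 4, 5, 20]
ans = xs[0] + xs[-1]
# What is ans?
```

xs has length 8. xs[0] = 10.
xs has length 8. Negative index -1 maps to positive index 8 + (-1) = 7. xs[7] = 20.
Sum: 10 + 20 = 30.

30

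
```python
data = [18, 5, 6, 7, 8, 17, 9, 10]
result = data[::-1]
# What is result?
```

data has length 8. The slice data[::-1] selects indices [7, 6, 5, 4, 3, 2, 1, 0] (7->10, 6->9, 5->17, 4->8, 3->7, 2->6, 1->5, 0->18), giving [10, 9, 17, 8, 7, 6, 5, 18].

[10, 9, 17, 8, 7, 6, 5, 18]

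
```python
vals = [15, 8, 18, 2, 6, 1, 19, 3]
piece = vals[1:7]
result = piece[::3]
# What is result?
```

vals has length 8. The slice vals[1:7] selects indices [1, 2, 3, 4, 5, 6] (1->8, 2->18, 3->2, 4->6, 5->1, 6->19), giving [8, 18, 2, 6, 1, 19]. So piece = [8, 18, 2, 6, 1, 19]. piece has length 6. The slice piece[::3] selects indices [0, 3] (0->8, 3->6), giving [8, 6].

[8, 6]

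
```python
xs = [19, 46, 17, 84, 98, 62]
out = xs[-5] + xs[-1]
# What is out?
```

xs has length 6. Negative index -5 maps to positive index 6 + (-5) = 1. xs[1] = 46.
xs has length 6. Negative index -1 maps to positive index 6 + (-1) = 5. xs[5] = 62.
Sum: 46 + 62 = 108.

108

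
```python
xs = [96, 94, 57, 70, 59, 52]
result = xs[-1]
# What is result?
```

xs has length 6. Negative index -1 maps to positive index 6 + (-1) = 5. xs[5] = 52.

52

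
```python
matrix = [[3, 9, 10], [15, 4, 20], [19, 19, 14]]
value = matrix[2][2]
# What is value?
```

matrix[2] = [19, 19, 14]. Taking column 2 of that row yields 14.

14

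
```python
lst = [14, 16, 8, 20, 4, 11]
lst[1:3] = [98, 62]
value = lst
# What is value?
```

lst starts as [14, 16, 8, 20, 4, 11] (length 6). The slice lst[1:3] covers indices [1, 2] with values [16, 8]. Replacing that slice with [98, 62] (same length) produces [14, 98, 62, 20, 4, 11].

[14, 98, 62, 20, 4, 11]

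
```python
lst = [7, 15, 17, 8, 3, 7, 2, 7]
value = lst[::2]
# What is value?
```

lst has length 8. The slice lst[::2] selects indices [0, 2, 4, 6] (0->7, 2->17, 4->3, 6->2), giving [7, 17, 3, 2].

[7, 17, 3, 2]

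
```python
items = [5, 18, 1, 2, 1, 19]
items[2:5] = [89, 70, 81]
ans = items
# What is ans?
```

items starts as [5, 18, 1, 2, 1, 19] (length 6). The slice items[2:5] covers indices [2, 3, 4] with values [1, 2, 1]. Replacing that slice with [89, 70, 81] (same length) produces [5, 18, 89, 70, 81, 19].

[5, 18, 89, 70, 81, 19]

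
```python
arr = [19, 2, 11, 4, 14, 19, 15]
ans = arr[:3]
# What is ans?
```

arr has length 7. The slice arr[:3] selects indices [0, 1, 2] (0->19, 1->2, 2->11), giving [19, 2, 11].

[19, 2, 11]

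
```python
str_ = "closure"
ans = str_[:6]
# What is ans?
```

str_ has length 7. The slice str_[:6] selects indices [0, 1, 2, 3, 4, 5] (0->'c', 1->'l', 2->'o', 3->'s', 4->'u', 5->'r'), giving 'closur'.

'closur'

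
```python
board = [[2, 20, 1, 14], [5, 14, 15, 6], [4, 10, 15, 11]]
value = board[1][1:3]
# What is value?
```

board[1] = [5, 14, 15, 6]. board[1] has length 4. The slice board[1][1:3] selects indices [1, 2] (1->14, 2->15), giving [14, 15].

[14, 15]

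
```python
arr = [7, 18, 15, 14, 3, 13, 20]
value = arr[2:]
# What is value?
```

arr has length 7. The slice arr[2:] selects indices [2, 3, 4, 5, 6] (2->15, 3->14, 4->3, 5->13, 6->20), giving [15, 14, 3, 13, 20].

[15, 14, 3, 13, 20]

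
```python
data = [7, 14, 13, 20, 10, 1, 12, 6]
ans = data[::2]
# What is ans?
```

data has length 8. The slice data[::2] selects indices [0, 2, 4, 6] (0->7, 2->13, 4->10, 6->12), giving [7, 13, 10, 12].

[7, 13, 10, 12]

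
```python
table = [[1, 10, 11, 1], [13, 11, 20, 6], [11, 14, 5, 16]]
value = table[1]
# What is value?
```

table has 3 rows. Row 1 is [13, 11, 20, 6].

[13, 11, 20, 6]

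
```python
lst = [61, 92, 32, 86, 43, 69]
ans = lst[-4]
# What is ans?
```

lst has length 6. Negative index -4 maps to positive index 6 + (-4) = 2. lst[2] = 32.

32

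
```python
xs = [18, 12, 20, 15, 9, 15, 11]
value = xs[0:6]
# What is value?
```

xs has length 7. The slice xs[0:6] selects indices [0, 1, 2, 3, 4, 5] (0->18, 1->12, 2->20, 3->15, 4->9, 5->15), giving [18, 12, 20, 15, 9, 15].

[18, 12, 20, 15, 9, 15]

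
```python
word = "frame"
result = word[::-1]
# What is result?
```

word has length 5. The slice word[::-1] selects indices [4, 3, 2, 1, 0] (4->'e', 3->'m', 2->'a', 1->'r', 0->'f'), giving 'emarf'.

'emarf'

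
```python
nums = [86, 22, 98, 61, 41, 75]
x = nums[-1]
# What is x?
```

nums has length 6. Negative index -1 maps to positive index 6 + (-1) = 5. nums[5] = 75.

75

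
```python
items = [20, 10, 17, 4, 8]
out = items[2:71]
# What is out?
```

items has length 5. The slice items[2:71] selects indices [2, 3, 4] (2->17, 3->4, 4->8), giving [17, 4, 8].

[17, 4, 8]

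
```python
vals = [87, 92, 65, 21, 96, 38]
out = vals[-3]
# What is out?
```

vals has length 6. Negative index -3 maps to positive index 6 + (-3) = 3. vals[3] = 21.

21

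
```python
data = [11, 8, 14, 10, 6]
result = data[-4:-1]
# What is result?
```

data has length 5. The slice data[-4:-1] selects indices [1, 2, 3] (1->8, 2->14, 3->10), giving [8, 14, 10].

[8, 14, 10]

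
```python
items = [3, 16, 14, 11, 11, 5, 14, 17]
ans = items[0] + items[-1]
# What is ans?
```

items has length 8. items[0] = 3.
items has length 8. Negative index -1 maps to positive index 8 + (-1) = 7. items[7] = 17.
Sum: 3 + 17 = 20.

20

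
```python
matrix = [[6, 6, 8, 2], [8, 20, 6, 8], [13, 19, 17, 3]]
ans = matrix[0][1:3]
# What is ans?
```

matrix[0] = [6, 6, 8, 2]. matrix[0] has length 4. The slice matrix[0][1:3] selects indices [1, 2] (1->6, 2->8), giving [6, 8].

[6, 8]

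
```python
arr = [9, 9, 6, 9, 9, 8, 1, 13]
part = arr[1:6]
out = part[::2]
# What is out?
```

arr has length 8. The slice arr[1:6] selects indices [1, 2, 3, 4, 5] (1->9, 2->6, 3->9, 4->9, 5->8), giving [9, 6, 9, 9, 8]. So part = [9, 6, 9, 9, 8]. part has length 5. The slice part[::2] selects indices [0, 2, 4] (0->9, 2->9, 4->8), giving [9, 9, 8].

[9, 9, 8]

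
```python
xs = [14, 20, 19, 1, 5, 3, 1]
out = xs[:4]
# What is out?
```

xs has length 7. The slice xs[:4] selects indices [0, 1, 2, 3] (0->14, 1->20, 2->19, 3->1), giving [14, 20, 19, 1].

[14, 20, 19, 1]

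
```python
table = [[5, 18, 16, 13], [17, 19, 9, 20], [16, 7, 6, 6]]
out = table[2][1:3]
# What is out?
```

table[2] = [16, 7, 6, 6]. table[2] has length 4. The slice table[2][1:3] selects indices [1, 2] (1->7, 2->6), giving [7, 6].

[7, 6]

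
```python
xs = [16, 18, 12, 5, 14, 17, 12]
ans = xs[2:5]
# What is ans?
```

xs has length 7. The slice xs[2:5] selects indices [2, 3, 4] (2->12, 3->5, 4->14), giving [12, 5, 14].

[12, 5, 14]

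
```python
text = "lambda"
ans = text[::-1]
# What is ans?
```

text has length 6. The slice text[::-1] selects indices [5, 4, 3, 2, 1, 0] (5->'a', 4->'d', 3->'b', 2->'m', 1->'a', 0->'l'), giving 'adbmal'.

'adbmal'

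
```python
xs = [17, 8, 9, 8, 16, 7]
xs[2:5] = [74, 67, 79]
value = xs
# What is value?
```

xs starts as [17, 8, 9, 8, 16, 7] (length 6). The slice xs[2:5] covers indices [2, 3, 4] with values [9, 8, 16]. Replacing that slice with [74, 67, 79] (same length) produces [17, 8, 74, 67, 79, 7].

[17, 8, 74, 67, 79, 7]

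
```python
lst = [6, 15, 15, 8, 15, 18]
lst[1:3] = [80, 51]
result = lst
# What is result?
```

lst starts as [6, 15, 15, 8, 15, 18] (length 6). The slice lst[1:3] covers indices [1, 2] with values [15, 15]. Replacing that slice with [80, 51] (same length) produces [6, 80, 51, 8, 15, 18].

[6, 80, 51, 8, 15, 18]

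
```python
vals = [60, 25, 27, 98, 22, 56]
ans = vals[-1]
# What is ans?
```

vals has length 6. Negative index -1 maps to positive index 6 + (-1) = 5. vals[5] = 56.

56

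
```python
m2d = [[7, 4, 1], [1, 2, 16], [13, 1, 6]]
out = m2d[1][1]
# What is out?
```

m2d[1] = [1, 2, 16]. Taking column 1 of that row yields 2.

2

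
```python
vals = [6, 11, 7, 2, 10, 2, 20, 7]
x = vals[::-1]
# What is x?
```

vals has length 8. The slice vals[::-1] selects indices [7, 6, 5, 4, 3, 2, 1, 0] (7->7, 6->20, 5->2, 4->10, 3->2, 2->7, 1->11, 0->6), giving [7, 20, 2, 10, 2, 7, 11, 6].

[7, 20, 2, 10, 2, 7, 11, 6]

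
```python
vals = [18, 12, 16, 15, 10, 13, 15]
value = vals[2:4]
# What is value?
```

vals has length 7. The slice vals[2:4] selects indices [2, 3] (2->16, 3->15), giving [16, 15].

[16, 15]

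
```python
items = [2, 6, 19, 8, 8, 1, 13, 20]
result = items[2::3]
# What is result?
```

items has length 8. The slice items[2::3] selects indices [2, 5] (2->19, 5->1), giving [19, 1].

[19, 1]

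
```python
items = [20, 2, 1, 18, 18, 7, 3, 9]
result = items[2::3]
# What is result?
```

items has length 8. The slice items[2::3] selects indices [2, 5] (2->1, 5->7), giving [1, 7].

[1, 7]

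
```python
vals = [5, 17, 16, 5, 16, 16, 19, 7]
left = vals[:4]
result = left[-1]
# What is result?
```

vals has length 8. The slice vals[:4] selects indices [0, 1, 2, 3] (0->5, 1->17, 2->16, 3->5), giving [5, 17, 16, 5]. So left = [5, 17, 16, 5]. Then left[-1] = 5.

5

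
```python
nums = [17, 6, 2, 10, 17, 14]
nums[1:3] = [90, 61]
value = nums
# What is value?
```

nums starts as [17, 6, 2, 10, 17, 14] (length 6). The slice nums[1:3] covers indices [1, 2] with values [6, 2]. Replacing that slice with [90, 61] (same length) produces [17, 90, 61, 10, 17, 14].

[17, 90, 61, 10, 17, 14]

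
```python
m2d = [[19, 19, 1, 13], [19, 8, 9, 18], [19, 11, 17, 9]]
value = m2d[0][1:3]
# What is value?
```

m2d[0] = [19, 19, 1, 13]. m2d[0] has length 4. The slice m2d[0][1:3] selects indices [1, 2] (1->19, 2->1), giving [19, 1].

[19, 1]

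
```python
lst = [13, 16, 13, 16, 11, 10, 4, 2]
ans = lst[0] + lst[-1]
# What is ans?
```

lst has length 8. lst[0] = 13.
lst has length 8. Negative index -1 maps to positive index 8 + (-1) = 7. lst[7] = 2.
Sum: 13 + 2 = 15.

15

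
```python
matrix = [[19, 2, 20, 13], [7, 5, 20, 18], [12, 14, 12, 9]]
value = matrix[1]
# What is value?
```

matrix has 3 rows. Row 1 is [7, 5, 20, 18].

[7, 5, 20, 18]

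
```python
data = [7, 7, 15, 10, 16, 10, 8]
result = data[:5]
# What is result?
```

data has length 7. The slice data[:5] selects indices [0, 1, 2, 3, 4] (0->7, 1->7, 2->15, 3->10, 4->16), giving [7, 7, 15, 10, 16].

[7, 7, 15, 10, 16]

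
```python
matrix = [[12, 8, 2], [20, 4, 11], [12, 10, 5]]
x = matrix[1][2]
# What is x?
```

matrix[1] = [20, 4, 11]. Taking column 2 of that row yields 11.

11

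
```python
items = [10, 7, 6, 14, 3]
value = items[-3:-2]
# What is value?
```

items has length 5. The slice items[-3:-2] selects indices [2] (2->6), giving [6].

[6]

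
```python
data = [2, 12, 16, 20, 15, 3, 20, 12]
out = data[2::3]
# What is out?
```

data has length 8. The slice data[2::3] selects indices [2, 5] (2->16, 5->3), giving [16, 3].

[16, 3]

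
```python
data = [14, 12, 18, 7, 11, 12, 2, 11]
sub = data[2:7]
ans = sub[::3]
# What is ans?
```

data has length 8. The slice data[2:7] selects indices [2, 3, 4, 5, 6] (2->18, 3->7, 4->11, 5->12, 6->2), giving [18, 7, 11, 12, 2]. So sub = [18, 7, 11, 12, 2]. sub has length 5. The slice sub[::3] selects indices [0, 3] (0->18, 3->12), giving [18, 12].

[18, 12]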